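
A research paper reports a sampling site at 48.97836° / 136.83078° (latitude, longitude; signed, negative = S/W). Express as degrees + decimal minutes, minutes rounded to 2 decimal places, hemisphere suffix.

φ: minutes = (48.978360 − 48) × 60 = 58.7016
Lon: 136° + 0.830780 × 60 = 136° 49.8468′

48° 58.70′ N, 136° 49.85′ E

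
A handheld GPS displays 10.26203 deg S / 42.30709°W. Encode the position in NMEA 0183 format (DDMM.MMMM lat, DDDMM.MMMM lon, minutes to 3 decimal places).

1015.722,S / 04218.425,W

Latitude: fractional part 0.262030 → 15.72180 minutes
Longitude: fractional part 0.307090 → 18.42540 minutes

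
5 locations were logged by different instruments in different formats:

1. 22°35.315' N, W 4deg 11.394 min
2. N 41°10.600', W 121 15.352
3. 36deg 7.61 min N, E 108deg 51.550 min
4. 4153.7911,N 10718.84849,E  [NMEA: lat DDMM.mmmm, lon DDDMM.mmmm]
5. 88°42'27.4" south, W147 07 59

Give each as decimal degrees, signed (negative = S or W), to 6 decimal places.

1. 22.588583, -4.189900
2. 41.176667, -121.255867
3. 36.126833, 108.859167
4. 41.896518, 107.314142
5. -88.707611, -147.133056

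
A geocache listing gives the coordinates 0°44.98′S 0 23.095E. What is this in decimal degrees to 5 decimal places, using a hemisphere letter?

Latitude: 44.98′ = 0.749667°; total 0.749667
Lon: 23.095′ = 0.384917°; total 0.384917

0.74967° S, 0.38492° E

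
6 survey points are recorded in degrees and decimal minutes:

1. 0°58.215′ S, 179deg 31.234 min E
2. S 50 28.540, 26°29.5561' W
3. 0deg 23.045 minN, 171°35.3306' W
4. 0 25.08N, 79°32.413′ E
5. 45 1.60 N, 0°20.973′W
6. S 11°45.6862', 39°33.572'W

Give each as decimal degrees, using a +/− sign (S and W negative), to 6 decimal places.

1. -0.970250, 179.520567
2. -50.475667, -26.492602
3. 0.384083, -171.588843
4. 0.418000, 79.540217
5. 45.026667, -0.349550
6. -11.761437, -39.559533

Point 1:
  φ: 58.215′ = 0.970250°; total 0.9702500
  S ⇒ negate
  Lon: 31.234′ = 0.520567°; total 179.5205667
  E ⇒ keep positive
Point 2:
  φ: 50 + 28.54/60 = 50.4756667
  S ⇒ negate
  Lon: 26 + 29.5561/60 = 26.4926017
  W → negative
Point 3:
  Latitude: 0 + 23.045/60 = 0.3840833
  N ⇒ keep positive
  Longitude: 171 + 35.3306/60 = 171.5888433
  W → negative
Point 4:
  Lat: 0 + 25.08/60 = 0.4180000
  N → positive
  λ: 32.413′ = 0.540217°; total 79.5402167
  E ⇒ keep positive
Point 5:
  Latitude: 1.6′ = 0.026667°; total 45.0266667
  N → positive
  Longitude: 0 + 20.973/60 = 0.3495500
  W ⇒ negate
Point 6:
  φ: 45.6862′ = 0.761437°; total 11.7614367
  S ⇒ negate
  λ: 33.572′ = 0.559533°; total 39.5595333
  W ⇒ negate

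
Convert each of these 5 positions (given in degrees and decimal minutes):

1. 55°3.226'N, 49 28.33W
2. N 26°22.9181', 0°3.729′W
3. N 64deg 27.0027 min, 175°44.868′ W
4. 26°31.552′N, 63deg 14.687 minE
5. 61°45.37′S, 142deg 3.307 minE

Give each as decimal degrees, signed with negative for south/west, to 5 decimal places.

Point 1:
  Latitude: 55 + 3.226/60 = 55.053767
  N → positive
  λ: 28.33′ = 0.472167°; total 49.472167
  W → negative
Point 2:
  Lat: 26 + 22.9181/60 = 26.381968
  N → positive
  Lon: 3.729′ = 0.062150°; total 0.062150
  hemisphere W, so the sign is −
Point 3:
  φ: 64 + 27.0027/60 = 64.450045
  N ⇒ keep positive
  λ: 44.868′ = 0.747800°; total 175.747800
  W ⇒ negate
Point 4:
  Latitude: 26 + 31.552/60 = 26.525867
  N → positive
  Longitude: 14.687′ = 0.244783°; total 63.244783
  E → positive
Point 5:
  Latitude: 61 + 45.37/60 = 61.756167
  S ⇒ negate
  Longitude: 3.307′ = 0.055117°; total 142.055117
  E → positive

1. 55.05377, -49.47217
2. 26.38197, -0.06215
3. 64.45005, -175.74780
4. 26.52587, 63.24478
5. -61.75617, 142.05512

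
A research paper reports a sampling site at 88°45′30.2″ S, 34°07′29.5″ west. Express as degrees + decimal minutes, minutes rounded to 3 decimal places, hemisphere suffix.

φ: 45 + 30.2/60 = 45.50333′
Lon: 7 + 29.5/60 = 7.49167′

88° 45.503′ S, 34° 7.492′ W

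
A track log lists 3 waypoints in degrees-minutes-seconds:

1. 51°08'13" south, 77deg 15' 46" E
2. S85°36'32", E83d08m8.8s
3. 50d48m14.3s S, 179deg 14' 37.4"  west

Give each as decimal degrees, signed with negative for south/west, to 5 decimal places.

1. -51.13694, 77.26278
2. -85.60889, 83.13578
3. -50.80397, -179.24372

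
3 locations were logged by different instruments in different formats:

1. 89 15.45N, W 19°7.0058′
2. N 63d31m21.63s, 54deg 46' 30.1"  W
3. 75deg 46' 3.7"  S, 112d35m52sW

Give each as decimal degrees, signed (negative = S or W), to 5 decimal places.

Point 1:
  φ: 89 + 15.45/60 = 89.257500
  N → positive
  Longitude: 7.0058′ = 0.116763°; total 19.116763
  hemisphere W, so the sign is −
Point 2:
  φ: 63° + 31/60 + 21.63/3600 = 63 + 0.516667 + 0.006008 = 63.522675
  N → positive
  λ: 54° + 46/60 + 30.1/3600 = 54 + 0.766667 + 0.008361 = 54.775028
  W → negative
Point 3:
  Lat: 75 + 46/60 + 3.7/3600 = 75.767694
  hemisphere S, so the sign is −
  Longitude: 35′ + 52″ = 35.86667′; 112 + 35.86667/60 = 112.597778
  W → negative

1. 89.25750, -19.11676
2. 63.52268, -54.77503
3. -75.76769, -112.59778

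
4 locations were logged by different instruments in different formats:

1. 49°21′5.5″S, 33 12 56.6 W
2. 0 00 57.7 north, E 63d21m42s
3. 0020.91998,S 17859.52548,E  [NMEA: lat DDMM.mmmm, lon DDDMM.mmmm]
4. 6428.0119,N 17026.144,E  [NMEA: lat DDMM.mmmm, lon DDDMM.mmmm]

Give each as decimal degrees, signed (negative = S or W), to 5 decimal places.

Point 1:
  Lat: 21′ + 5.5″ = 21.09167′; 49 + 21.09167/60 = 49.351528
  S → negative
  λ: 33 + 12/60 + 56.6/3600 = 33.215722
  W ⇒ negate
Point 2:
  Lat: 0° + 0/60 + 57.7/3600 = 0 + 0.000000 + 0.016028 = 0.016028
  N ⇒ keep positive
  Longitude: 21′ + 42″ = 21.70000′; 63 + 21.70000/60 = 63.361667
  E ⇒ keep positive
Point 3:
  Latitude: degrees = first 2 digits = 0, minutes = 20.91998; 0 + 20.91998/60 = 0.348666
  S ⇒ negate
  λ: split at 3 digits → 178° and 59.52548′; 178 + 59.52548/60 = 178.992091
  E → positive
Point 4:
  φ: degrees = first 2 digits = 64, minutes = 28.0119; 64 + 28.0119/60 = 64.466865
  N → positive
  Longitude: split at 3 digits → 170° and 26.144′; 170 + 26.144/60 = 170.435733
  E → positive

1. -49.35153, -33.21572
2. 0.01603, 63.36167
3. -0.34867, 178.99209
4. 64.46687, 170.43573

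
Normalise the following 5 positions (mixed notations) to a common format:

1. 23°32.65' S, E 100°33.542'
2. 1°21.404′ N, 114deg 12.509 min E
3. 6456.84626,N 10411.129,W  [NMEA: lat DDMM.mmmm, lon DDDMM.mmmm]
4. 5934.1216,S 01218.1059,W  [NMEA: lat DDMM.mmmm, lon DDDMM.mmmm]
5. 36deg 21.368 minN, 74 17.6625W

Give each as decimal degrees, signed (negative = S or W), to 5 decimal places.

Point 1:
  Latitude: 23 + 32.65/60 = 23.544167
  S → negative
  Longitude: 33.542′ = 0.559033°; total 100.559033
  E ⇒ keep positive
Point 2:
  Lat: 21.404′ = 0.356733°; total 1.356733
  N ⇒ keep positive
  λ: 12.509′ = 0.208483°; total 114.208483
  E → positive
Point 3:
  Lat: split at 2 digits → 64° and 56.84626′; 64 + 56.84626/60 = 64.947438
  N ⇒ keep positive
  Longitude: split at 3 digits → 104° and 11.129′; 104 + 11.129/60 = 104.185483
  W ⇒ negate
Point 4:
  Latitude: degrees = first 2 digits = 59, minutes = 34.1216; 59 + 34.1216/60 = 59.568693
  S → negative
  Lon: degrees = first 3 digits = 12, minutes = 18.1059; 12 + 18.1059/60 = 12.301765
  W ⇒ negate
Point 5:
  φ: 21.368′ = 0.356133°; total 36.356133
  N ⇒ keep positive
  Lon: 17.6625′ = 0.294375°; total 74.294375
  hemisphere W, so the sign is −

1. -23.54417, 100.55903
2. 1.35673, 114.20848
3. 64.94744, -104.18548
4. -59.56869, -12.30177
5. 36.35613, -74.29438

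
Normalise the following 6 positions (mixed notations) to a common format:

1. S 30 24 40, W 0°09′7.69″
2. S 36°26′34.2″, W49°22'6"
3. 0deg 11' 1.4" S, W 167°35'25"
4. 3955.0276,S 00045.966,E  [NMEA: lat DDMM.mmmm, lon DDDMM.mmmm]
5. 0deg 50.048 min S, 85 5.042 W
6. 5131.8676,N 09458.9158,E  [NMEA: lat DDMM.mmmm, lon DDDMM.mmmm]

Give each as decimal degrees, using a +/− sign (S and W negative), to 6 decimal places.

1. -30.411111, -0.152136
2. -36.442833, -49.368333
3. -0.183722, -167.590278
4. -39.917127, 0.766100
5. -0.834133, -85.084033
6. 51.531127, 94.981930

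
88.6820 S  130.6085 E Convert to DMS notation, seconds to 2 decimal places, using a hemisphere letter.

Lat: 0.682000 × 60 = 40.92000′ → 40′, remainder × 60 = 55.2000″
Lon: whole degrees 130; 36.51000′ → 36′ and 30.6000″

88°40′55.20″ S, 130°36′30.60″ E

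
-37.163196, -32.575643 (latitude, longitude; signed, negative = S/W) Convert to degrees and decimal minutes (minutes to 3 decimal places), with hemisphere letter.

Latitude is negative → S; |value| = 37.163196
Lat: 37° + 0.163196 × 60 = 37° 9.79176′
Longitude is negative → W; |value| = 32.575643
λ: 32° + 0.575643 × 60 = 32° 34.53858′

37° 9.792′ S, 32° 34.539′ W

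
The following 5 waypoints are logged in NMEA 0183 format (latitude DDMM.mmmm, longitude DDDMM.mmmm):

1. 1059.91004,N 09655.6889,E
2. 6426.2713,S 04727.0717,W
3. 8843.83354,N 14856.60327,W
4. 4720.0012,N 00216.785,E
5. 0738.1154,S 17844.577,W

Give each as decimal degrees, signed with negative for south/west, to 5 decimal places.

Point 1:
  Latitude: split at 2 digits → 10° and 59.91004′; 10 + 59.91004/60 = 10.998501
  N → positive
  Lon: degrees = first 3 digits = 96, minutes = 55.6889; 96 + 55.6889/60 = 96.928148
  E ⇒ keep positive
Point 2:
  Lat: degrees = first 2 digits = 64, minutes = 26.2713; 64 + 26.2713/60 = 64.437855
  S → negative
  Longitude: split at 3 digits → 047° and 27.0717′; 47 + 27.0717/60 = 47.451195
  W ⇒ negate
Point 3:
  φ: degrees = first 2 digits = 88, minutes = 43.83354; 88 + 43.83354/60 = 88.730559
  N ⇒ keep positive
  Longitude: split at 3 digits → 148° and 56.60327′; 148 + 56.60327/60 = 148.943388
  hemisphere W, so the sign is −
Point 4:
  Latitude: degrees = first 2 digits = 47, minutes = 20.0012; 47 + 20.0012/60 = 47.333353
  N ⇒ keep positive
  Longitude: split at 3 digits → 002° and 16.785′; 2 + 16.785/60 = 2.279750
  E ⇒ keep positive
Point 5:
  Lat: degrees = first 2 digits = 7, minutes = 38.1154; 7 + 38.1154/60 = 7.635257
  S ⇒ negate
  Lon: split at 3 digits → 178° and 44.577′; 178 + 44.577/60 = 178.742950
  W ⇒ negate

1. 10.99850, 96.92815
2. -64.43786, -47.45120
3. 88.73056, -148.94339
4. 47.33335, 2.27975
5. -7.63526, -178.74295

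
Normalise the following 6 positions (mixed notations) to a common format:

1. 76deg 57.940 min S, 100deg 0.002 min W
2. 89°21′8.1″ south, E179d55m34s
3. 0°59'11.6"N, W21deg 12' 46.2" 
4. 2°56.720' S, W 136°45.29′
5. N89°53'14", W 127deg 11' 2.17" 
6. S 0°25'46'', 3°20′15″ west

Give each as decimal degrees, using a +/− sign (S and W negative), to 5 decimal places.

Point 1:
  Latitude: 76 + 57.94/60 = 76.965667
  S ⇒ negate
  Longitude: 0.002′ = 0.000033°; total 100.000033
  hemisphere W, so the sign is −
Point 2:
  Lat: 21′ + 8.1″ = 21.13500′; 89 + 21.13500/60 = 89.352250
  hemisphere S, so the sign is −
  Longitude: 179 + 55/60 + 34/3600 = 179.926111
  E ⇒ keep positive
Point 3:
  φ: 59′ + 11.6″ = 59.19333′; 0 + 59.19333/60 = 0.986556
  N ⇒ keep positive
  λ: 21° + 12/60 + 46.2/3600 = 21 + 0.200000 + 0.012833 = 21.212833
  hemisphere W, so the sign is −
Point 4:
  Lat: 2 + 56.72/60 = 2.945333
  hemisphere S, so the sign is −
  λ: 136 + 45.29/60 = 136.754833
  hemisphere W, so the sign is −
Point 5:
  φ: 53′ + 14″ = 53.23333′; 89 + 53.23333/60 = 89.887222
  N → positive
  Lon: 127° + 11/60 + 2.17/3600 = 127 + 0.183333 + 0.000603 = 127.183936
  W ⇒ negate
Point 6:
  Lat: 25′ + 46″ = 25.76667′; 0 + 25.76667/60 = 0.429444
  S → negative
  Lon: 3 + 20/60 + 15/3600 = 3.337500
  W → negative

1. -76.96567, -100.00003
2. -89.35225, 179.92611
3. 0.98656, -21.21283
4. -2.94533, -136.75483
5. 89.88722, -127.18394
6. -0.42944, -3.33750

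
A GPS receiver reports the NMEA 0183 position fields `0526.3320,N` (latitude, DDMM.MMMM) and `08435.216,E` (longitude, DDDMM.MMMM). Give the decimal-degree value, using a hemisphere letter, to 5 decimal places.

Lat: split at 2 digits → 05° and 26.332′; 5 + 26.332/60 = 5.438867
Lon: split at 3 digits → 084° and 35.216′; 84 + 35.216/60 = 84.586933

5.43887° N, 84.58693° E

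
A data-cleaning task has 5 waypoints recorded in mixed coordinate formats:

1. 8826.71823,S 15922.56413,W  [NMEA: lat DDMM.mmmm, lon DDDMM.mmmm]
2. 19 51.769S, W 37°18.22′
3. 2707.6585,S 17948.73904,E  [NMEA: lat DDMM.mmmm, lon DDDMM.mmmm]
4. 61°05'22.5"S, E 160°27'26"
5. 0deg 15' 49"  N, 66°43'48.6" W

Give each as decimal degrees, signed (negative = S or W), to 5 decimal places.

1. -88.44530, -159.37607
2. -19.86282, -37.30367
3. -27.12764, 179.81232
4. -61.08958, 160.45722
5. 0.26361, -66.73017

Point 1:
  Lat: degrees = first 2 digits = 88, minutes = 26.71823; 88 + 26.71823/60 = 88.445304
  S → negative
  Lon: degrees = first 3 digits = 159, minutes = 22.56413; 159 + 22.56413/60 = 159.376069
  W → negative
Point 2:
  Lat: 51.769′ = 0.862817°; total 19.862817
  hemisphere S, so the sign is −
  Longitude: 37 + 18.22/60 = 37.303667
  W → negative
Point 3:
  Latitude: split at 2 digits → 27° and 7.6585′; 27 + 7.6585/60 = 27.127642
  S → negative
  Longitude: split at 3 digits → 179° and 48.73904′; 179 + 48.73904/60 = 179.812317
  E → positive
Point 4:
  Latitude: 61 + 5/60 + 22.5/3600 = 61.089583
  S ⇒ negate
  λ: 27′ + 26″ = 27.43333′; 160 + 27.43333/60 = 160.457222
  E ⇒ keep positive
Point 5:
  Latitude: 0 + 15/60 + 49/3600 = 0.263611
  N ⇒ keep positive
  λ: 43′ + 48.6″ = 43.81000′; 66 + 43.81000/60 = 66.730167
  hemisphere W, so the sign is −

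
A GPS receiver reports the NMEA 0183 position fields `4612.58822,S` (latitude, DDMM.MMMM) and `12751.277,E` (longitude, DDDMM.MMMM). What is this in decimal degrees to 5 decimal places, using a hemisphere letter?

Lat: degrees = first 2 digits = 46, minutes = 12.58822; 46 + 12.58822/60 = 46.209804
Lon: degrees = first 3 digits = 127, minutes = 51.277; 127 + 51.277/60 = 127.854617

46.20980° S, 127.85462° E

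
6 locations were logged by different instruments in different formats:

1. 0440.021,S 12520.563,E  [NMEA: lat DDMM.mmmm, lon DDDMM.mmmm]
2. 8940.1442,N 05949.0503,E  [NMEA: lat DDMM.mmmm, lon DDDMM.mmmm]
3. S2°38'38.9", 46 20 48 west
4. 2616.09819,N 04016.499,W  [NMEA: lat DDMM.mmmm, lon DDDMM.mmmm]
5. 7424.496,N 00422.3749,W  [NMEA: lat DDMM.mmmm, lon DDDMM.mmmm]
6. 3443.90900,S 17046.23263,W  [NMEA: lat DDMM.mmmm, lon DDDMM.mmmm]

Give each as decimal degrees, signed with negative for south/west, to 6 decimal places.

Point 1:
  Lat: degrees = first 2 digits = 4, minutes = 40.021; 4 + 40.021/60 = 4.6670167
  S → negative
  Longitude: split at 3 digits → 125° and 20.563′; 125 + 20.563/60 = 125.3427167
  E → positive
Point 2:
  Latitude: split at 2 digits → 89° and 40.1442′; 89 + 40.1442/60 = 89.6690700
  N ⇒ keep positive
  Lon: degrees = first 3 digits = 59, minutes = 49.0503; 59 + 49.0503/60 = 59.8175050
  E ⇒ keep positive
Point 3:
  Lat: 38′ + 38.9″ = 38.64833′; 2 + 38.64833/60 = 2.6441389
  S ⇒ negate
  Longitude: 46 + 20/60 + 48/3600 = 46.3466667
  W ⇒ negate
Point 4:
  φ: split at 2 digits → 26° and 16.09819′; 26 + 16.09819/60 = 26.2683032
  N ⇒ keep positive
  λ: degrees = first 3 digits = 40, minutes = 16.499; 40 + 16.499/60 = 40.2749833
  hemisphere W, so the sign is −
Point 5:
  Latitude: split at 2 digits → 74° and 24.496′; 74 + 24.496/60 = 74.4082667
  N ⇒ keep positive
  λ: split at 3 digits → 004° and 22.3749′; 4 + 22.3749/60 = 4.3729150
  W ⇒ negate
Point 6:
  φ: split at 2 digits → 34° and 43.909′; 34 + 43.909/60 = 34.7318167
  S ⇒ negate
  Lon: split at 3 digits → 170° and 46.23263′; 170 + 46.23263/60 = 170.7705438
  W ⇒ negate

1. -4.667017, 125.342717
2. 89.669070, 59.817505
3. -2.644139, -46.346667
4. 26.268303, -40.274983
5. 74.408267, -4.372915
6. -34.731817, -170.770544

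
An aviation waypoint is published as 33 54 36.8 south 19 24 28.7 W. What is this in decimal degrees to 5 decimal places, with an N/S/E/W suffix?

φ: 33 + 54/60 + 36.8/3600 = 33.910222
λ: 24′ + 28.7″ = 24.47833′; 19 + 24.47833/60 = 19.407972

33.91022° S, 19.40797° W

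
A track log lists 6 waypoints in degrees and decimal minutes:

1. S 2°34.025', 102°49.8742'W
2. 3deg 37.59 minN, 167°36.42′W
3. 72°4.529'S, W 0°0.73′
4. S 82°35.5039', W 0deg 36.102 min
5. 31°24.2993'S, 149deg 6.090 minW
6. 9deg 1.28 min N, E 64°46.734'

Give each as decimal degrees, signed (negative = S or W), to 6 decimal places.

Point 1:
  Lat: 2 + 34.025/60 = 2.5670833
  S → negative
  Lon: 102 + 49.8742/60 = 102.8312367
  hemisphere W, so the sign is −
Point 2:
  Latitude: 3 + 37.59/60 = 3.6265000
  N → positive
  Longitude: 167 + 36.42/60 = 167.6070000
  hemisphere W, so the sign is −
Point 3:
  Latitude: 4.529′ = 0.075483°; total 72.0754833
  S ⇒ negate
  Lon: 0.73′ = 0.012167°; total 0.0121667
  W ⇒ negate
Point 4:
  Latitude: 82 + 35.5039/60 = 82.5917317
  hemisphere S, so the sign is −
  Longitude: 36.102′ = 0.601700°; total 0.6017000
  W → negative
Point 5:
  φ: 24.2993′ = 0.404988°; total 31.4049883
  hemisphere S, so the sign is −
  Lon: 6.09′ = 0.101500°; total 149.1015000
  W ⇒ negate
Point 6:
  Latitude: 1.28′ = 0.021333°; total 9.0213333
  N ⇒ keep positive
  Longitude: 64 + 46.734/60 = 64.7789000
  E ⇒ keep positive

1. -2.567083, -102.831237
2. 3.626500, -167.607000
3. -72.075483, -0.012167
4. -82.591732, -0.601700
5. -31.404988, -149.101500
6. 9.021333, 64.778900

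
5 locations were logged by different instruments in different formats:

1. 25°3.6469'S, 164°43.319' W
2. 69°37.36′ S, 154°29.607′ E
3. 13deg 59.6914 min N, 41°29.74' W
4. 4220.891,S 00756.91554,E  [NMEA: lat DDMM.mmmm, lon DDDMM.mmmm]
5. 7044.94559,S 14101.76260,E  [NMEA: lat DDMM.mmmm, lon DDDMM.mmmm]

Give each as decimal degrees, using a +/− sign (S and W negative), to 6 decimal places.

Point 1:
  φ: 25 + 3.6469/60 = 25.0607817
  hemisphere S, so the sign is −
  Lon: 164 + 43.319/60 = 164.7219833
  W → negative
Point 2:
  Latitude: 69 + 37.36/60 = 69.6226667
  S → negative
  λ: 29.607′ = 0.493450°; total 154.4934500
  E → positive
Point 3:
  Lat: 13 + 59.6914/60 = 13.9948567
  N ⇒ keep positive
  λ: 29.74′ = 0.495667°; total 41.4956667
  W ⇒ negate
Point 4:
  Latitude: split at 2 digits → 42° and 20.891′; 42 + 20.891/60 = 42.3481833
  S ⇒ negate
  Lon: split at 3 digits → 007° and 56.91554′; 7 + 56.91554/60 = 7.9485923
  E → positive
Point 5:
  Lat: degrees = first 2 digits = 70, minutes = 44.94559; 70 + 44.94559/60 = 70.7490932
  S → negative
  λ: degrees = first 3 digits = 141, minutes = 1.7626; 141 + 1.7626/60 = 141.0293767
  E ⇒ keep positive

1. -25.060782, -164.721983
2. -69.622667, 154.493450
3. 13.994857, -41.495667
4. -42.348183, 7.948592
5. -70.749093, 141.029377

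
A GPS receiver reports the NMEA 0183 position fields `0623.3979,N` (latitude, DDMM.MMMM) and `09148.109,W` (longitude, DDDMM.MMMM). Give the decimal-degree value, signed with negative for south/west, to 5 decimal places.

φ: degrees = first 2 digits = 6, minutes = 23.3979; 6 + 23.3979/60 = 6.389965
N → positive
λ: split at 3 digits → 091° and 48.109′; 91 + 48.109/60 = 91.801817
hemisphere W, so the sign is −

6.38997, -91.80182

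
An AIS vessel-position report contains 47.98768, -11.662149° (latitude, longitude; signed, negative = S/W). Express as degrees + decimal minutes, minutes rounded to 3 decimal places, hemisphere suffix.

φ: minutes = (47.987680 − 47) × 60 = 59.26080
Longitude is negative → W; |value| = 11.662149
λ: minutes = (11.662149 − 11) × 60 = 39.72894

47° 59.261′ N, 11° 39.729′ W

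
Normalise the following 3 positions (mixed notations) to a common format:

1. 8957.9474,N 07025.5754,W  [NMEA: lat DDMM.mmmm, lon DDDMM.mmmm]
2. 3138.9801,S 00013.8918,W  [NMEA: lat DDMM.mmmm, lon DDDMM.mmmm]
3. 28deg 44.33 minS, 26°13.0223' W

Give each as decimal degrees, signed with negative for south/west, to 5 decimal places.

Point 1:
  Latitude: degrees = first 2 digits = 89, minutes = 57.9474; 89 + 57.9474/60 = 89.965790
  N ⇒ keep positive
  Lon: split at 3 digits → 070° and 25.5754′; 70 + 25.5754/60 = 70.426257
  hemisphere W, so the sign is −
Point 2:
  Lat: split at 2 digits → 31° and 38.9801′; 31 + 38.9801/60 = 31.649668
  hemisphere S, so the sign is −
  Longitude: split at 3 digits → 000° and 13.8918′; 0 + 13.8918/60 = 0.231530
  W ⇒ negate
Point 3:
  Lat: 28 + 44.33/60 = 28.738833
  S ⇒ negate
  λ: 26 + 13.0223/60 = 26.217038
  W → negative

1. 89.96579, -70.42626
2. -31.64967, -0.23153
3. -28.73883, -26.21704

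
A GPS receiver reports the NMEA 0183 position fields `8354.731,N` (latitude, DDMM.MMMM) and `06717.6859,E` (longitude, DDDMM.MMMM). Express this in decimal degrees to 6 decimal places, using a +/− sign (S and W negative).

φ: split at 2 digits → 83° and 54.731′; 83 + 54.731/60 = 83.9121833
N ⇒ keep positive
Longitude: split at 3 digits → 067° and 17.6859′; 67 + 17.6859/60 = 67.2947650
E → positive

83.912183, 67.294765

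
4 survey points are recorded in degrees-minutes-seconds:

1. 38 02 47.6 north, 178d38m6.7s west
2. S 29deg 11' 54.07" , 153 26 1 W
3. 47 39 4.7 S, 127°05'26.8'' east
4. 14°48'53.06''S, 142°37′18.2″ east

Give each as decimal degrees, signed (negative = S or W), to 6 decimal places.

1. 38.046556, -178.635194
2. -29.198353, -153.433611
3. -47.651306, 127.090778
4. -14.814739, 142.621722

Point 1:
  φ: 38 + 2/60 + 47.6/3600 = 38.0465556
  N → positive
  λ: 178° + 38/60 + 6.7/3600 = 178 + 0.633333 + 0.001861 = 178.6351944
  W → negative
Point 2:
  Latitude: 11′ + 54.07″ = 11.90117′; 29 + 11.90117/60 = 29.1983528
  S ⇒ negate
  Longitude: 26′ + 1″ = 26.01667′; 153 + 26.01667/60 = 153.4336111
  hemisphere W, so the sign is −
Point 3:
  φ: 47° + 39/60 + 4.7/3600 = 47 + 0.650000 + 0.001306 = 47.6513056
  S → negative
  λ: 127° + 5/60 + 26.8/3600 = 127 + 0.083333 + 0.007444 = 127.0907778
  E → positive
Point 4:
  Lat: 48′ + 53.06″ = 48.88433′; 14 + 48.88433/60 = 14.8147389
  S ⇒ negate
  Lon: 142 + 37/60 + 18.2/3600 = 142.6217222
  E ⇒ keep positive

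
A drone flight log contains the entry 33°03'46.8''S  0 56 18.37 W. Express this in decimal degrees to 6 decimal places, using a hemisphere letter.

Lat: 3′ + 46.8″ = 3.78000′; 33 + 3.78000/60 = 33.0630000
λ: 0° + 56/60 + 18.37/3600 = 0 + 0.933333 + 0.005103 = 0.9384361

33.063000° S, 0.938436° W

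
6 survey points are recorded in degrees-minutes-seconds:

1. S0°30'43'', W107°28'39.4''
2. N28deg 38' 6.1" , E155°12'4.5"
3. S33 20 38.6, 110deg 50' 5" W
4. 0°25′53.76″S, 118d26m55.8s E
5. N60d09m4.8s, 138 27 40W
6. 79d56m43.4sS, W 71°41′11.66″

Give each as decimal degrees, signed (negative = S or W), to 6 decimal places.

1. -0.511944, -107.477611
2. 28.635028, 155.201250
3. -33.344056, -110.834722
4. -0.431600, 118.448833
5. 60.151333, -138.461111
6. -79.945389, -71.686572

Point 1:
  φ: 30′ + 43″ = 30.71667′; 0 + 30.71667/60 = 0.5119444
  S → negative
  Longitude: 28′ + 39.4″ = 28.65667′; 107 + 28.65667/60 = 107.4776111
  W → negative
Point 2:
  Lat: 38′ + 6.1″ = 38.10167′; 28 + 38.10167/60 = 28.6350278
  N ⇒ keep positive
  λ: 12′ + 4.5″ = 12.07500′; 155 + 12.07500/60 = 155.2012500
  E → positive
Point 3:
  Lat: 33° + 20/60 + 38.6/3600 = 33 + 0.333333 + 0.010722 = 33.3440556
  hemisphere S, so the sign is −
  Longitude: 110 + 50/60 + 5/3600 = 110.8347222
  hemisphere W, so the sign is −
Point 4:
  Lat: 0° + 25/60 + 53.76/3600 = 0 + 0.416667 + 0.014933 = 0.4316000
  S → negative
  Longitude: 118° + 26/60 + 55.8/3600 = 118 + 0.433333 + 0.015500 = 118.4488333
  E ⇒ keep positive
Point 5:
  Lat: 60° + 9/60 + 4.8/3600 = 60 + 0.150000 + 0.001333 = 60.1513333
  N ⇒ keep positive
  Longitude: 138° + 27/60 + 40/3600 = 138 + 0.450000 + 0.011111 = 138.4611111
  W ⇒ negate
Point 6:
  Latitude: 79° + 56/60 + 43.4/3600 = 79 + 0.933333 + 0.012056 = 79.9453889
  hemisphere S, so the sign is −
  Longitude: 71° + 41/60 + 11.66/3600 = 71 + 0.683333 + 0.003239 = 71.6865722
  hemisphere W, so the sign is −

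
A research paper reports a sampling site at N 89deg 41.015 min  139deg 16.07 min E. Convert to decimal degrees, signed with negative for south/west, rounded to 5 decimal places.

89.68358, 139.26783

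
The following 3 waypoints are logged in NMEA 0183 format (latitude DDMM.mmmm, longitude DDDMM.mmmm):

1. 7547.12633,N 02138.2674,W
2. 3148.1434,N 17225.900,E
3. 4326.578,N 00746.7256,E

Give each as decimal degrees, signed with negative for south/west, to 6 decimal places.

Point 1:
  φ: degrees = first 2 digits = 75, minutes = 47.12633; 75 + 47.12633/60 = 75.7854388
  N ⇒ keep positive
  Longitude: degrees = first 3 digits = 21, minutes = 38.2674; 21 + 38.2674/60 = 21.6377900
  W → negative
Point 2:
  φ: split at 2 digits → 31° and 48.1434′; 31 + 48.1434/60 = 31.8023900
  N ⇒ keep positive
  Longitude: degrees = first 3 digits = 172, minutes = 25.9; 172 + 25.9/60 = 172.4316667
  E → positive
Point 3:
  φ: degrees = first 2 digits = 43, minutes = 26.578; 43 + 26.578/60 = 43.4429667
  N ⇒ keep positive
  Lon: degrees = first 3 digits = 7, minutes = 46.7256; 7 + 46.7256/60 = 7.7787600
  E ⇒ keep positive

1. 75.785439, -21.637790
2. 31.802390, 172.431667
3. 43.442967, 7.778760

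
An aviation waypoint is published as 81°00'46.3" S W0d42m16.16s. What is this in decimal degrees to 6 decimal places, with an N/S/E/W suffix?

Lat: 81° + 0/60 + 46.3/3600 = 81 + 0.000000 + 0.012861 = 81.0128611
λ: 0° + 42/60 + 16.16/3600 = 0 + 0.700000 + 0.004489 = 0.7044889

81.012861° S, 0.704489° W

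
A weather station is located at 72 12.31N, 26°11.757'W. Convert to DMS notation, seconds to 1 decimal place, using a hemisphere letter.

72°12′18.6″ N, 26°11′45.4″ W

Lat: 12.31000′ → 12′ and 0.31000 × 60 = 18.600″
Longitude: 11.75700′ → 11′ and 0.75700 × 60 = 45.420″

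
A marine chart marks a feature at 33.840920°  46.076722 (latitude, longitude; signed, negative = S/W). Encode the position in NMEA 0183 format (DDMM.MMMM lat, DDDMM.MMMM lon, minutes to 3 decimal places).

3350.455,N / 04604.603,E

Lat: minutes = (33.840920 − 33) × 60 = 50.45520
λ: fractional part 0.076722 → 4.60332 minutes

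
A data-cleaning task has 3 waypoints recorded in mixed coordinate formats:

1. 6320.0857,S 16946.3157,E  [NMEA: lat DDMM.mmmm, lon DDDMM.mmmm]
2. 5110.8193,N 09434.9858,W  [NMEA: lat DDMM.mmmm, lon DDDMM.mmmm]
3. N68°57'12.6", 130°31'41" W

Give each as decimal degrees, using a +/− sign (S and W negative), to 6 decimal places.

Point 1:
  Lat: degrees = first 2 digits = 63, minutes = 20.0857; 63 + 20.0857/60 = 63.3347617
  S ⇒ negate
  Longitude: split at 3 digits → 169° and 46.3157′; 169 + 46.3157/60 = 169.7719283
  E ⇒ keep positive
Point 2:
  Latitude: split at 2 digits → 51° and 10.8193′; 51 + 10.8193/60 = 51.1803217
  N ⇒ keep positive
  Longitude: degrees = first 3 digits = 94, minutes = 34.9858; 94 + 34.9858/60 = 94.5830967
  hemisphere W, so the sign is −
Point 3:
  Latitude: 57′ + 12.6″ = 57.21000′; 68 + 57.21000/60 = 68.9535000
  N ⇒ keep positive
  Lon: 31′ + 41″ = 31.68333′; 130 + 31.68333/60 = 130.5280556
  W ⇒ negate

1. -63.334762, 169.771928
2. 51.180322, -94.583097
3. 68.953500, -130.528056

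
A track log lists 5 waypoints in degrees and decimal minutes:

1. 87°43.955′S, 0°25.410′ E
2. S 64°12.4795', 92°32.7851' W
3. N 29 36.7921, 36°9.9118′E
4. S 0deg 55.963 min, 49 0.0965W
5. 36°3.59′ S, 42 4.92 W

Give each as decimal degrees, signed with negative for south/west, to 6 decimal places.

1. -87.732583, 0.423500
2. -64.207992, -92.546418
3. 29.613202, 36.165197
4. -0.932717, -49.001608
5. -36.059833, -42.082000

Point 1:
  Lat: 87 + 43.955/60 = 87.7325833
  hemisphere S, so the sign is −
  Lon: 0 + 25.41/60 = 0.4235000
  E ⇒ keep positive
Point 2:
  Latitude: 64 + 12.4795/60 = 64.2079917
  hemisphere S, so the sign is −
  λ: 92 + 32.7851/60 = 92.5464183
  W → negative
Point 3:
  φ: 29 + 36.7921/60 = 29.6132017
  N → positive
  λ: 9.9118′ = 0.165197°; total 36.1651967
  E ⇒ keep positive
Point 4:
  Latitude: 0 + 55.963/60 = 0.9327167
  hemisphere S, so the sign is −
  λ: 0.0965′ = 0.001608°; total 49.0016083
  W → negative
Point 5:
  Latitude: 36 + 3.59/60 = 36.0598333
  S → negative
  λ: 42 + 4.92/60 = 42.0820000
  hemisphere W, so the sign is −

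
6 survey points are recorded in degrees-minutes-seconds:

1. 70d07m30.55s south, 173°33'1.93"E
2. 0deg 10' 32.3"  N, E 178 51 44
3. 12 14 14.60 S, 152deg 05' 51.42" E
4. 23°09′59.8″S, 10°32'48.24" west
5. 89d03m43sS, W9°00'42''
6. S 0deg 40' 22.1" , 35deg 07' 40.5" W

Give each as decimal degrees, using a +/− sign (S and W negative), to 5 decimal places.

Point 1:
  Latitude: 70° + 7/60 + 30.55/3600 = 70 + 0.116667 + 0.008486 = 70.125153
  S ⇒ negate
  λ: 33′ + 1.93″ = 33.03217′; 173 + 33.03217/60 = 173.550536
  E → positive
Point 2:
  φ: 10′ + 32.3″ = 10.53833′; 0 + 10.53833/60 = 0.175639
  N ⇒ keep positive
  Longitude: 178 + 51/60 + 44/3600 = 178.862222
  E → positive
Point 3:
  Lat: 12 + 14/60 + 14.6/3600 = 12.237389
  S ⇒ negate
  Lon: 5′ + 51.42″ = 5.85700′; 152 + 5.85700/60 = 152.097617
  E → positive
Point 4:
  φ: 23 + 9/60 + 59.8/3600 = 23.166611
  S → negative
  λ: 32′ + 48.24″ = 32.80400′; 10 + 32.80400/60 = 10.546733
  W ⇒ negate
Point 5:
  Lat: 3′ + 43″ = 3.71667′; 89 + 3.71667/60 = 89.061944
  S → negative
  Lon: 9° + 0/60 + 42/3600 = 9 + 0.000000 + 0.011667 = 9.011667
  W → negative
Point 6:
  Latitude: 40′ + 22.1″ = 40.36833′; 0 + 40.36833/60 = 0.672806
  hemisphere S, so the sign is −
  λ: 35 + 7/60 + 40.5/3600 = 35.127917
  W → negative

1. -70.12515, 173.55054
2. 0.17564, 178.86222
3. -12.23739, 152.09762
4. -23.16661, -10.54673
5. -89.06194, -9.01167
6. -0.67281, -35.12792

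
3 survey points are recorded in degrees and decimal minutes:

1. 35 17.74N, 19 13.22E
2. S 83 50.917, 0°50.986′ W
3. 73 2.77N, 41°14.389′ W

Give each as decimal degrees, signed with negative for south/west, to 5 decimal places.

1. 35.29567, 19.22033
2. -83.84862, -0.84977
3. 73.04617, -41.23982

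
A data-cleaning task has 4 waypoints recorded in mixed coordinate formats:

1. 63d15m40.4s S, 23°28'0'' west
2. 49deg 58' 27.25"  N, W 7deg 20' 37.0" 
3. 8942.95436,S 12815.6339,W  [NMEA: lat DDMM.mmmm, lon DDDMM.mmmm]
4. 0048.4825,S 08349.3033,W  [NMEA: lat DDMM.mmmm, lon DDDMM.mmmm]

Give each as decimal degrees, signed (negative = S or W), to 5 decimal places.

1. -63.26122, -23.46667
2. 49.97424, -7.34361
3. -89.71591, -128.26057
4. -0.80804, -83.82172

Point 1:
  φ: 63° + 15/60 + 40.4/3600 = 63 + 0.250000 + 0.011222 = 63.261222
  S → negative
  λ: 28′ + 0″ = 28.00000′; 23 + 28.00000/60 = 23.466667
  W ⇒ negate
Point 2:
  φ: 49 + 58/60 + 27.25/3600 = 49.974236
  N ⇒ keep positive
  λ: 7 + 20/60 + 37/3600 = 7.343611
  W → negative
Point 3:
  φ: split at 2 digits → 89° and 42.95436′; 89 + 42.95436/60 = 89.715906
  hemisphere S, so the sign is −
  λ: split at 3 digits → 128° and 15.6339′; 128 + 15.6339/60 = 128.260565
  W ⇒ negate
Point 4:
  Lat: split at 2 digits → 00° and 48.4825′; 0 + 48.4825/60 = 0.808042
  hemisphere S, so the sign is −
  Longitude: degrees = first 3 digits = 83, minutes = 49.3033; 83 + 49.3033/60 = 83.821722
  hemisphere W, so the sign is −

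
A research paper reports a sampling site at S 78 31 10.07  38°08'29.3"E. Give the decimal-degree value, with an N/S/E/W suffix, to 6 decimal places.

78.519464° S, 38.141472° E

Latitude: 31′ + 10.07″ = 31.16783′; 78 + 31.16783/60 = 78.5194639
Lon: 38° + 8/60 + 29.3/3600 = 38 + 0.133333 + 0.008139 = 38.1414722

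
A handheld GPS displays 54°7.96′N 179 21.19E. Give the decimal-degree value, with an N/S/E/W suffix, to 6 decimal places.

54.132667° N, 179.353167° E

φ: 54 + 7.96/60 = 54.1326667
λ: 21.19′ = 0.353167°; total 179.3531667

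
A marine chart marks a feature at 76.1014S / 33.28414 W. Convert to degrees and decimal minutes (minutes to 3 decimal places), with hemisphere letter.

Latitude: 76° + 0.101400 × 60 = 76° 6.08400′
Lon: fractional part 0.284140 → 17.04840 minutes

76° 6.084′ S, 33° 17.048′ W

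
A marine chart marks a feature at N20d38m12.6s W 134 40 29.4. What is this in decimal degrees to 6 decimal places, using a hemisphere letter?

Latitude: 20 + 38/60 + 12.6/3600 = 20.6368333
λ: 134 + 40/60 + 29.4/3600 = 134.6748333

20.636833° N, 134.674833° W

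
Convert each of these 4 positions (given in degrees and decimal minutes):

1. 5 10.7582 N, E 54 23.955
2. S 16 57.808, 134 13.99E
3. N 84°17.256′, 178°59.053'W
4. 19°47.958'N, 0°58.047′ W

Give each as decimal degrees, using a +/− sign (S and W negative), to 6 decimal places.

Point 1:
  φ: 10.7582′ = 0.179303°; total 5.1793033
  N → positive
  Longitude: 54 + 23.955/60 = 54.3992500
  E ⇒ keep positive
Point 2:
  Latitude: 16 + 57.808/60 = 16.9634667
  hemisphere S, so the sign is −
  Lon: 134 + 13.99/60 = 134.2331667
  E → positive
Point 3:
  φ: 84 + 17.256/60 = 84.2876000
  N ⇒ keep positive
  λ: 59.053′ = 0.984217°; total 178.9842167
  W ⇒ negate
Point 4:
  Latitude: 19 + 47.958/60 = 19.7993000
  N ⇒ keep positive
  λ: 58.047′ = 0.967450°; total 0.9674500
  W ⇒ negate

1. 5.179303, 54.399250
2. -16.963467, 134.233167
3. 84.287600, -178.984217
4. 19.799300, -0.967450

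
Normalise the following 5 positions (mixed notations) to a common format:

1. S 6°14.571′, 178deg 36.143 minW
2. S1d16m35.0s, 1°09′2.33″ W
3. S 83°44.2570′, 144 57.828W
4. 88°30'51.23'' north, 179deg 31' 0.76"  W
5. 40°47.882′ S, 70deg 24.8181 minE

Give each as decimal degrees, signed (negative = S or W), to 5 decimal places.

1. -6.24285, -178.60238
2. -1.27639, -1.15065
3. -83.73762, -144.96380
4. 88.51423, -179.51688
5. -40.79803, 70.41364

Point 1:
  Lat: 6 + 14.571/60 = 6.242850
  hemisphere S, so the sign is −
  Lon: 36.143′ = 0.602383°; total 178.602383
  hemisphere W, so the sign is −
Point 2:
  φ: 16′ + 35″ = 16.58333′; 1 + 16.58333/60 = 1.276389
  S ⇒ negate
  Lon: 1 + 9/60 + 2.33/3600 = 1.150647
  hemisphere W, so the sign is −
Point 3:
  φ: 44.257′ = 0.737617°; total 83.737617
  hemisphere S, so the sign is −
  λ: 57.828′ = 0.963800°; total 144.963800
  W → negative
Point 4:
  Lat: 30′ + 51.23″ = 30.85383′; 88 + 30.85383/60 = 88.514231
  N → positive
  Lon: 31′ + 0.76″ = 31.01267′; 179 + 31.01267/60 = 179.516878
  W → negative
Point 5:
  Latitude: 47.882′ = 0.798033°; total 40.798033
  hemisphere S, so the sign is −
  Lon: 24.8181′ = 0.413635°; total 70.413635
  E → positive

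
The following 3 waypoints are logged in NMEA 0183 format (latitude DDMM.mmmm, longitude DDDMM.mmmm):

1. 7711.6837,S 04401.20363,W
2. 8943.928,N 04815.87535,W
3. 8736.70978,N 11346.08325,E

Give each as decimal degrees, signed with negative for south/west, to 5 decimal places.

Point 1:
  φ: degrees = first 2 digits = 77, minutes = 11.6837; 77 + 11.6837/60 = 77.194728
  S ⇒ negate
  λ: degrees = first 3 digits = 44, minutes = 1.20363; 44 + 1.20363/60 = 44.020061
  W → negative
Point 2:
  Lat: degrees = first 2 digits = 89, minutes = 43.928; 89 + 43.928/60 = 89.732133
  N → positive
  λ: degrees = first 3 digits = 48, minutes = 15.87535; 48 + 15.87535/60 = 48.264589
  hemisphere W, so the sign is −
Point 3:
  φ: degrees = first 2 digits = 87, minutes = 36.70978; 87 + 36.70978/60 = 87.611830
  N ⇒ keep positive
  Longitude: split at 3 digits → 113° and 46.08325′; 113 + 46.08325/60 = 113.768054
  E → positive

1. -77.19473, -44.02006
2. 89.73213, -48.26459
3. 87.61183, 113.76805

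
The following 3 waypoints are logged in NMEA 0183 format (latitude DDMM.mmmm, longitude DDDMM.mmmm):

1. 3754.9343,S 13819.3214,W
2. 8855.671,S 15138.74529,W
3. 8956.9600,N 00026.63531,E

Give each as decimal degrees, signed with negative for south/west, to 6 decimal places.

1. -37.915572, -138.322023
2. -88.927850, -151.645755
3. 89.949333, 0.443922

Point 1:
  Latitude: degrees = first 2 digits = 37, minutes = 54.9343; 37 + 54.9343/60 = 37.9155717
  hemisphere S, so the sign is −
  Lon: degrees = first 3 digits = 138, minutes = 19.3214; 138 + 19.3214/60 = 138.3220233
  W ⇒ negate
Point 2:
  φ: degrees = first 2 digits = 88, minutes = 55.671; 88 + 55.671/60 = 88.9278500
  S → negative
  λ: degrees = first 3 digits = 151, minutes = 38.74529; 151 + 38.74529/60 = 151.6457548
  W → negative
Point 3:
  Lat: degrees = first 2 digits = 89, minutes = 56.96; 89 + 56.96/60 = 89.9493333
  N ⇒ keep positive
  Lon: degrees = first 3 digits = 0, minutes = 26.63531; 0 + 26.63531/60 = 0.4439218
  E ⇒ keep positive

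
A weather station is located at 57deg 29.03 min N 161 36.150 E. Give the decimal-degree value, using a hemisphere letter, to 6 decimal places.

Lat: 57 + 29.03/60 = 57.4838333
λ: 161 + 36.15/60 = 161.6025000

57.483833° N, 161.602500° E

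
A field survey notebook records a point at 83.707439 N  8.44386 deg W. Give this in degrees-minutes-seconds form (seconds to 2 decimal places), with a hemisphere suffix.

Lat: whole degrees 83; 42.44634′ → 42′ and 26.7804″
Longitude: 0.443860° → 26.63160′; 0.63160 × 60 = 37.8960″

83°42′26.78″ N, 8°26′37.90″ W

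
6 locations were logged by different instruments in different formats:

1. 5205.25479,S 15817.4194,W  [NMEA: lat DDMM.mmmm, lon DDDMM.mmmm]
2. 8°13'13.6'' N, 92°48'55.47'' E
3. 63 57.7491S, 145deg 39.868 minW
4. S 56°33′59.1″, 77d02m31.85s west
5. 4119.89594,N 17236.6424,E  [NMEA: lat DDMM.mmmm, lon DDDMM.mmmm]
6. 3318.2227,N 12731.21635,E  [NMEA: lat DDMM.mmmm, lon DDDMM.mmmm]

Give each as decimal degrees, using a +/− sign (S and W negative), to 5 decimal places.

Point 1:
  φ: split at 2 digits → 52° and 5.25479′; 52 + 5.25479/60 = 52.087580
  hemisphere S, so the sign is −
  λ: split at 3 digits → 158° and 17.4194′; 158 + 17.4194/60 = 158.290323
  hemisphere W, so the sign is −
Point 2:
  Lat: 13′ + 13.6″ = 13.22667′; 8 + 13.22667/60 = 8.220444
  N ⇒ keep positive
  λ: 92 + 48/60 + 55.47/3600 = 92.815408
  E ⇒ keep positive
Point 3:
  Lat: 63 + 57.7491/60 = 63.962485
  hemisphere S, so the sign is −
  Lon: 39.868′ = 0.664467°; total 145.664467
  W ⇒ negate
Point 4:
  Lat: 56° + 33/60 + 59.1/3600 = 56 + 0.550000 + 0.016417 = 56.566417
  S → negative
  λ: 77° + 2/60 + 31.85/3600 = 77 + 0.033333 + 0.008847 = 77.042181
  W ⇒ negate
Point 5:
  Latitude: split at 2 digits → 41° and 19.89594′; 41 + 19.89594/60 = 41.331599
  N ⇒ keep positive
  Lon: split at 3 digits → 172° and 36.6424′; 172 + 36.6424/60 = 172.610707
  E ⇒ keep positive
Point 6:
  Latitude: split at 2 digits → 33° and 18.2227′; 33 + 18.2227/60 = 33.303712
  N ⇒ keep positive
  Longitude: split at 3 digits → 127° and 31.21635′; 127 + 31.21635/60 = 127.520273
  E ⇒ keep positive

1. -52.08758, -158.29032
2. 8.22044, 92.81541
3. -63.96249, -145.66447
4. -56.56642, -77.04218
5. 41.33160, 172.61071
6. 33.30371, 127.52027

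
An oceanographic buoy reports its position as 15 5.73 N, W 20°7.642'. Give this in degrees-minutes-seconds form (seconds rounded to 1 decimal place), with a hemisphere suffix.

φ: 5.73000′ → 5′ and 0.73000 × 60 = 43.800″
λ: 7.64200′ → 7′ and 0.64200 × 60 = 38.520″

15°05′43.8″ N, 20°07′38.5″ W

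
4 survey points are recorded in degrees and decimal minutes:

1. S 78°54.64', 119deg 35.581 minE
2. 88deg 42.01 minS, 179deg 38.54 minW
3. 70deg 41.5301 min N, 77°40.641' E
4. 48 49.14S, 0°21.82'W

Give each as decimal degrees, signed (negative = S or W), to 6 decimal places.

1. -78.910667, 119.593017
2. -88.700167, -179.642333
3. 70.692168, 77.677350
4. -48.819000, -0.363667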